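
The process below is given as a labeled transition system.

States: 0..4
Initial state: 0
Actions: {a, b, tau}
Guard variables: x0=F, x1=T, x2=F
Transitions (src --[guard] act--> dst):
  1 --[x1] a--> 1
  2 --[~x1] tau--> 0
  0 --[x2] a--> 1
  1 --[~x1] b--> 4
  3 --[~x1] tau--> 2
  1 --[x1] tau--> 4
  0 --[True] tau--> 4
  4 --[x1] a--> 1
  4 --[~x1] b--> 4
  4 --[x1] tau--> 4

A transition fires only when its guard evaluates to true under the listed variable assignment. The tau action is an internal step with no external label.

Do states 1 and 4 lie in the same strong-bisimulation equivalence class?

Answer: BISIMILAR

Trace:
Refine partition for ~:
  π0 = {{0,1,2,3,4}}
  π1 = {{0},{1,4},{2,3}}
3 equivalence class(es) (converged in 2)
[1]={1,4}  [4]={1,4}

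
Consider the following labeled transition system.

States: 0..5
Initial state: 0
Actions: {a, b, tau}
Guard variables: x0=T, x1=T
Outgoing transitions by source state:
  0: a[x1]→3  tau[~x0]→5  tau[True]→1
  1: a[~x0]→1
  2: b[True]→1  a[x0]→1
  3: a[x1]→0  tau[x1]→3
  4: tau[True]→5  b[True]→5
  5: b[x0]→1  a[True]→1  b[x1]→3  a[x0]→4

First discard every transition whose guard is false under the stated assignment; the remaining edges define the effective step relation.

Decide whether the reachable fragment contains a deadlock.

Reach set: {0,1,3}
  0: a→3  tau→1  [2 exit(s)]
  1: ∅  [no exit]
  3: a→0  tau→3  [2 exit(s)]
witness 1: tau

Answer: DEADLOCK at state 1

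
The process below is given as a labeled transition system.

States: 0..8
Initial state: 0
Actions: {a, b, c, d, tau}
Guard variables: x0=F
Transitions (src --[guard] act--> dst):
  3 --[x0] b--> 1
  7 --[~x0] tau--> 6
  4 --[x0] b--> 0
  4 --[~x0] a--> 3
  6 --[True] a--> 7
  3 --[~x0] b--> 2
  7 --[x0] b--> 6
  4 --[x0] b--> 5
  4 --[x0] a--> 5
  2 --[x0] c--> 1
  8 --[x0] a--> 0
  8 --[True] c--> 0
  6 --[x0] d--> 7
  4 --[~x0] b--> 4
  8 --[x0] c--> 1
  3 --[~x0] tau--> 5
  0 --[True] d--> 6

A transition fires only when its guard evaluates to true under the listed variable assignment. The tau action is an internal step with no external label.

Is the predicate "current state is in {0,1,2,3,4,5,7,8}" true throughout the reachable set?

Safe = {0,1,2,3,4,5,7,8}
Reach set: {0,6,7}
  0: ✓
  6: ✗ unsafe
  7: ✓
witness against invariant: d → 6

Answer: INVARIANT VIOLATED at state 6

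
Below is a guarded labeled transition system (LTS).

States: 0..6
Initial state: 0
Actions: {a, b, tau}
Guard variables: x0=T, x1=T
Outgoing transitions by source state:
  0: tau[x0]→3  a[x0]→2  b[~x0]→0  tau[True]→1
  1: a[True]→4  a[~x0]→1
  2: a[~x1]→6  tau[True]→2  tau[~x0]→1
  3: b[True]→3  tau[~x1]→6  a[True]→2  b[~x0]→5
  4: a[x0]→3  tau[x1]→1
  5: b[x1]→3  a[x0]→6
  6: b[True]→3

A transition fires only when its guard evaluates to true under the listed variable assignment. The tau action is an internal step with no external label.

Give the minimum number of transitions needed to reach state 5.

Breadth-first toward 5:
  depth 0: {0}
  depth 1: {1,2,3}
  depth 2: {4}
5 never appears.

Answer: UNREACHABLE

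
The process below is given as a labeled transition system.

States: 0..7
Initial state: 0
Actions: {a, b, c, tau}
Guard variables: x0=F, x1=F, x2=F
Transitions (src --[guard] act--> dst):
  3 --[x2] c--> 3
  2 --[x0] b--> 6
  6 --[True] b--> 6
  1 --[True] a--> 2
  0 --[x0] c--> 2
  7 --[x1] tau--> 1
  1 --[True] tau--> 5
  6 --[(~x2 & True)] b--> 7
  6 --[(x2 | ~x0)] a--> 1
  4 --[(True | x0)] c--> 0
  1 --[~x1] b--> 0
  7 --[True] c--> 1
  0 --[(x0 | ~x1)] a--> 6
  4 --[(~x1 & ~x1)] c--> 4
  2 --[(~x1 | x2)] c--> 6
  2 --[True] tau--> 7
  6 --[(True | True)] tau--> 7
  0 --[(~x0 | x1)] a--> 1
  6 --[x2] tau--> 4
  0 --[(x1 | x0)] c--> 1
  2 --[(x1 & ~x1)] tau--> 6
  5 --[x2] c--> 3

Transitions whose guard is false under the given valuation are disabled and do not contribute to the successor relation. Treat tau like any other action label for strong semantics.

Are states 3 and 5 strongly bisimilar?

Answer: BISIMILAR

Working:
Bisimulation quotient by refinement:
  round 0: {{0,1,2,3,4,5,6,7}}
  round 1: {{0},{1,6},{2},{3,5},{4,7}}
  round 2: {{0},{1},{2},{3,5},{4},{6},{7}}
Fixed point at round 3; 7 class(es).
[3]={3,5}  [5]={3,5}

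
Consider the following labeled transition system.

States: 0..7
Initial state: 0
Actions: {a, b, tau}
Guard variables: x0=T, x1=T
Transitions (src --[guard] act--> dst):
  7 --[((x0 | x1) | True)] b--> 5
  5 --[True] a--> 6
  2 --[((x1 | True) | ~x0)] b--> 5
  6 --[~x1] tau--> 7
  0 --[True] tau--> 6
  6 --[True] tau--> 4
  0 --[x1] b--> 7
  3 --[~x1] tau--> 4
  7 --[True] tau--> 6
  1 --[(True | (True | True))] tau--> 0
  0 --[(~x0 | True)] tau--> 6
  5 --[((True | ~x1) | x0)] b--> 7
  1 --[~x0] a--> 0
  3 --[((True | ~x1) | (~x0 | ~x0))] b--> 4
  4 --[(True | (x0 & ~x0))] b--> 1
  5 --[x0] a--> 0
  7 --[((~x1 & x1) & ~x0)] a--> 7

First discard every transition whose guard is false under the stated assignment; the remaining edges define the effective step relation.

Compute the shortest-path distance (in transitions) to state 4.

Answer: 2

Analysis:
Layered search for 4:
  Layer 0: {0}
  Layer 1: {6,7}
  Layer 2: {4,5}
4 enters at depth 2; path tau·tau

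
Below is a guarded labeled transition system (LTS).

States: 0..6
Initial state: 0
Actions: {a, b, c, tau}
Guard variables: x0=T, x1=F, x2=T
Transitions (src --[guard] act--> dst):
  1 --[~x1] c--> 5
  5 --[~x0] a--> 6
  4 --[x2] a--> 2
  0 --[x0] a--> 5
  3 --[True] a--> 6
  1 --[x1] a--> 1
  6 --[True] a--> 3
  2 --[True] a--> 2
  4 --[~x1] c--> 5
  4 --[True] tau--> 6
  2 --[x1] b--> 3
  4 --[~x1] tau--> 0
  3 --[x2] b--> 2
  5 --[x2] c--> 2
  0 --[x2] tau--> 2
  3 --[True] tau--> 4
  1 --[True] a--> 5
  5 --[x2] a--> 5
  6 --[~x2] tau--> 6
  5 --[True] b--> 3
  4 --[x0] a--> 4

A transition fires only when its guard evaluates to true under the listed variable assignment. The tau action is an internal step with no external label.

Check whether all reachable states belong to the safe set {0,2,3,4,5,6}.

Safe = {0,2,3,4,5,6}
R = {0,2,3,4,5,6}
  0: ok
  2: ok
  3: ok
  4: ok
  5: ok
  6: ok

Answer: INVARIANT HOLDS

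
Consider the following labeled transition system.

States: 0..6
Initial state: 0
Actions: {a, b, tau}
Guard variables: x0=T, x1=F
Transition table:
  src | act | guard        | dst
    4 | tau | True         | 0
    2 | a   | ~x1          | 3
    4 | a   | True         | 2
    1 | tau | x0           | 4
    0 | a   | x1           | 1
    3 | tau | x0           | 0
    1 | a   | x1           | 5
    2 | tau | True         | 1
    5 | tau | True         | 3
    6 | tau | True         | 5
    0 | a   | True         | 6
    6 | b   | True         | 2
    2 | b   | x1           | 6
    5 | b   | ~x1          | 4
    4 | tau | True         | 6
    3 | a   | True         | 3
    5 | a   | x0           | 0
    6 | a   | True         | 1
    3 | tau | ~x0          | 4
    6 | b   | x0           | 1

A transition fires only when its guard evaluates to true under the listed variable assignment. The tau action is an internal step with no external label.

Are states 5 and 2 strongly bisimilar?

Bisimulation quotient by refinement:
  π0 = {{0,1,2,3,4,5,6}}
  π1 = {{0},{1},{2,3,4},{5,6}}
  π2 = {{0},{1},{2},{3},{4},{5},{6}}
7 equivalence class(es) (converged in 3)
5∈{5}, 2∈{2}

Answer: NOT BISIMILAR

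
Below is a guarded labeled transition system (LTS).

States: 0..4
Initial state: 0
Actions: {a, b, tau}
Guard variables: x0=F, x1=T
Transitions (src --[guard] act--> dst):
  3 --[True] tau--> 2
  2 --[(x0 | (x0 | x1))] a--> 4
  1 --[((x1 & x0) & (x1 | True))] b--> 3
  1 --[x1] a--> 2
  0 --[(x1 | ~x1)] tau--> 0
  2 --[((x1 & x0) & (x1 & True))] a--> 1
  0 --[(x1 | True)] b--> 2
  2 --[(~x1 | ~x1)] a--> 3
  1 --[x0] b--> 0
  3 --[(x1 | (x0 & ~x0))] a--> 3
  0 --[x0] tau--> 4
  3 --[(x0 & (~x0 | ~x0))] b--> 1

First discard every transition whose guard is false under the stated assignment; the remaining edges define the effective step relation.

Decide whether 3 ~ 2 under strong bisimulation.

Answer: NOT BISIMILAR

Trace:
Compute ~ classes (split until stable):
  π0 = {{0,1,2,3,4}}
  π1 = {{0},{1,2},{3},{4}}
  π2 = {{0},{1},{2},{3},{4}}
Fixed point at round 3; 5 class(es).
[3]={3}  [2]={2}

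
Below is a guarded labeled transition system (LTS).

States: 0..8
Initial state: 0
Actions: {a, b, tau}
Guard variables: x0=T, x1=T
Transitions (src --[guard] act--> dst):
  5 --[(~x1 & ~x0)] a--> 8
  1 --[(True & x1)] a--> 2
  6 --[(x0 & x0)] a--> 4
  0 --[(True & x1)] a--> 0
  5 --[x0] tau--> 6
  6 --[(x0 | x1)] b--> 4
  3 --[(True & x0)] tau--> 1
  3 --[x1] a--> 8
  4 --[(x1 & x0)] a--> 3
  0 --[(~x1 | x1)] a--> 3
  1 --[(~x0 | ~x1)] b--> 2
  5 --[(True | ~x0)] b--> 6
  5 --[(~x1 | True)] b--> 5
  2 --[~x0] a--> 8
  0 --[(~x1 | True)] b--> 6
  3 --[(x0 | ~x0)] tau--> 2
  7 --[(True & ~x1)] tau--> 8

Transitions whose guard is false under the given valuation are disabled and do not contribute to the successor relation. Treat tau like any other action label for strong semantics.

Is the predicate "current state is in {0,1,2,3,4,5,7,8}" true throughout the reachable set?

Safe = {0,1,2,3,4,5,7,8}
Reachable = {0,1,2,3,4,6,8}
  0: ok
  1: ok
  2: ok
  3: ok
  4: ok
  6: ✗ unsafe
  8: ok
counterexample path to 6: b

Answer: INVARIANT VIOLATED at state 6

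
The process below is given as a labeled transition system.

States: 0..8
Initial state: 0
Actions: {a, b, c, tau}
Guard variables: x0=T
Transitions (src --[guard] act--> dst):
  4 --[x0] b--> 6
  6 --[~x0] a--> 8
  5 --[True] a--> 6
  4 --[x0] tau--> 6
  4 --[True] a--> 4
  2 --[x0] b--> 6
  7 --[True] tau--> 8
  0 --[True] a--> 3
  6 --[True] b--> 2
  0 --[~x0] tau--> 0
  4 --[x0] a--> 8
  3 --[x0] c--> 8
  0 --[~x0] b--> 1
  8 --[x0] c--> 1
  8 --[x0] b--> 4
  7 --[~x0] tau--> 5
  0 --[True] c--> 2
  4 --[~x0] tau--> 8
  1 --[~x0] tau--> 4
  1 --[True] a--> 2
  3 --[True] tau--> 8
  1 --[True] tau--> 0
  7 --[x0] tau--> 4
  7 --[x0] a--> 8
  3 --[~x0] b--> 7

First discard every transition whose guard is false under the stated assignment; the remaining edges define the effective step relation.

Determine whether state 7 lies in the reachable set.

Guard filter leaves 18 enabled edge(s).
depth 0: {0}
depth 1: {2,3}  total {0,2,3}
depth 2: {6,8}  total {0,2,3,6,8}
depth 3: {1,4}  total {0,1,2,3,4,6,8}
Reachable = {0,1,2,3,4,6,8}

Answer: UNREACHABLE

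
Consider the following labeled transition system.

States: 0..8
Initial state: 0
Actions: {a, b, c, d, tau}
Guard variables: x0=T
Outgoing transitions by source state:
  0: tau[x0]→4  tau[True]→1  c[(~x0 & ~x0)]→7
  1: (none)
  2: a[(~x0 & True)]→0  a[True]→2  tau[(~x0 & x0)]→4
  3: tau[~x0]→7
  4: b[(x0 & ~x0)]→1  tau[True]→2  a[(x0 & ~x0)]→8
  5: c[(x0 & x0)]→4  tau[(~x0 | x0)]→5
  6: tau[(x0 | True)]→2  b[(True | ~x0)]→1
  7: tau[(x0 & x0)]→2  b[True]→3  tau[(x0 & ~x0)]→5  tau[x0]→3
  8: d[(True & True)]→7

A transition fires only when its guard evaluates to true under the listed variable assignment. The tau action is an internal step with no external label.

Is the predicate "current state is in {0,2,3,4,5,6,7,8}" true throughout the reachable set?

Inv-set: {0,2,3,4,5,6,7,8}
Reach set: {0,1,2,4}
  0: ✓
  1: VIOLATES
  2: ✓
  4: ✓
witness against invariant: tau → 1

Answer: INVARIANT VIOLATED at state 1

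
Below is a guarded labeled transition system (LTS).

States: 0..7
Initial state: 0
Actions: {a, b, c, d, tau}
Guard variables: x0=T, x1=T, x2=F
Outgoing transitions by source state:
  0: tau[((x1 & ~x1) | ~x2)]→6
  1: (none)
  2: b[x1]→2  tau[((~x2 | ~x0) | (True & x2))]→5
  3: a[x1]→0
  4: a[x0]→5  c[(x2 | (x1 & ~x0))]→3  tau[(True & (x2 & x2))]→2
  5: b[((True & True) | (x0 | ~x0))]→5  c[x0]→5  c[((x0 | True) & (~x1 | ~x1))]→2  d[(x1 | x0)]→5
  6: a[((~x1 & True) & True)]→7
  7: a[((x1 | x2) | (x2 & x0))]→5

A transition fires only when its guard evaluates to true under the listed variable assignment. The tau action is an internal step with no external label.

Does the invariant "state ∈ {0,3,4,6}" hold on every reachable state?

Answer: INVARIANT HOLDS

Analysis:
Safe = {0,3,4,6}
Reachable = {0,6}
  0: ok
  6: ok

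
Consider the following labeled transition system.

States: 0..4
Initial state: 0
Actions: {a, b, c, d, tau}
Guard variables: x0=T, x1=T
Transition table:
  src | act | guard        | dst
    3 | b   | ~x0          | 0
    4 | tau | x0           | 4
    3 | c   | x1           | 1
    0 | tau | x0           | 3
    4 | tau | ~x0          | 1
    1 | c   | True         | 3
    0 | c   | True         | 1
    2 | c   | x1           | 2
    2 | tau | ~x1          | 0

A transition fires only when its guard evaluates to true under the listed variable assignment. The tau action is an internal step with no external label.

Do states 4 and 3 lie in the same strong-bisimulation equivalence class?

Bisimulation quotient by refinement:
  π0 = {{0,1,2,3,4}}
  π1 = {{0},{1,2,3},{4}}
Fixed point at round 2; 3 class(es).
[4]={4}  [3]={1,2,3}

Answer: NOT BISIMILAR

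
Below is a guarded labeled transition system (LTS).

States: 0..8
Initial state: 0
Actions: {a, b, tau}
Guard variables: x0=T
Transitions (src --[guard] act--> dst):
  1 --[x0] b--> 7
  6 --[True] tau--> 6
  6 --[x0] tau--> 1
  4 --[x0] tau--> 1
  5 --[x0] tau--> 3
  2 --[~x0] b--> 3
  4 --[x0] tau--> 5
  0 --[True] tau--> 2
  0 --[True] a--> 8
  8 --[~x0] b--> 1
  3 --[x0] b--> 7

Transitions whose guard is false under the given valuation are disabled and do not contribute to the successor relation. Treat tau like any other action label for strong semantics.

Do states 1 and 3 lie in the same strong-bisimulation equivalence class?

Answer: BISIMILAR

Working:
Refine partition for ~:
  round 0: {{0,1,2,3,4,5,6,7,8}}
  round 1: {{0},{1,3},{2,7,8},{4,5,6}}
  round 2: {{0},{1,3},{2,7,8},{4,6},{5}}
  round 3: {{0},{1,3},{2,7,8},{4},{5},{6}}
stable after 4 split(s): 6 block(s)
[1]={1,3}  [3]={1,3}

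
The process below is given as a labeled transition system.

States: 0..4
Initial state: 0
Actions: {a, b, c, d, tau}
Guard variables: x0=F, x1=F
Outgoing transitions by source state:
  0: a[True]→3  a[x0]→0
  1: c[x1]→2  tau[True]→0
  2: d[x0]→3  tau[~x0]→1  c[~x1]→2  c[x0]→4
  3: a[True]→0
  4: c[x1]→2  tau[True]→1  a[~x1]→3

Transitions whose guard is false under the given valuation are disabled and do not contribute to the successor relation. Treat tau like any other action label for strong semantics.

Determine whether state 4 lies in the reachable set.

7 transition(s) survive guard evaluation.
L0 = {0}
L1 = {3}  now seen {0,3}
Reach set: {0,3}

Answer: UNREACHABLE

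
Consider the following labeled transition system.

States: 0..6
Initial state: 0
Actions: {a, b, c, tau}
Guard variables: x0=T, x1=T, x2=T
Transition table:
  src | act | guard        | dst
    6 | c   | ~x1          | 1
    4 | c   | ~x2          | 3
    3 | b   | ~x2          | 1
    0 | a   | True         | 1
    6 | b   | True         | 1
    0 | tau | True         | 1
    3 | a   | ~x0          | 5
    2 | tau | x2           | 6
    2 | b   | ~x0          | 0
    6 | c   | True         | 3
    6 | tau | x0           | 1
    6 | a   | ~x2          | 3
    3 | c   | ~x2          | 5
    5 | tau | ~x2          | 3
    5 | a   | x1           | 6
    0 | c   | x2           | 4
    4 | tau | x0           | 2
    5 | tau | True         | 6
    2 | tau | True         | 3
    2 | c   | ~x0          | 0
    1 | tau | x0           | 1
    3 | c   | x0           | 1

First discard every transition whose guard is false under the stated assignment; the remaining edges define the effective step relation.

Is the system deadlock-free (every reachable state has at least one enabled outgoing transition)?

R = {0,1,2,3,4,6}
  0: a→1  c→4  tau→1  [3 out]
  1: tau→1  [1 out]
  2: tau→3  tau→6  [2 out]
  3: c→1  [1 out]
  4: tau→2  [1 out]
  6: b→1  c→3  tau→1  [3 out]

Answer: DEADLOCK-FREE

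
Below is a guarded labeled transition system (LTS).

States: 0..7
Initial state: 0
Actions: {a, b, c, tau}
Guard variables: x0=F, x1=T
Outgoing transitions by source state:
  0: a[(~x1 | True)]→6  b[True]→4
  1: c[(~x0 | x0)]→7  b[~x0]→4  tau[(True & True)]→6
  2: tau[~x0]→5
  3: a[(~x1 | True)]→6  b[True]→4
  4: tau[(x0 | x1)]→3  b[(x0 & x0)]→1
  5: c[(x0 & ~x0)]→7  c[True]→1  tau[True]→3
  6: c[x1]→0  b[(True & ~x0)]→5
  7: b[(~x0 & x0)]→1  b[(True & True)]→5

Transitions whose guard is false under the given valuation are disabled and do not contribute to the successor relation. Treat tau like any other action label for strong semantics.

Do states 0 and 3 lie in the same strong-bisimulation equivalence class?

Compute ~ classes (split until stable):
  P[0] = {{0,1,2,3,4,5,6,7}}
  P[1] = {{0,3},{1},{2,4},{5},{6},{7}}
  P[2] = {{0,3},{1},{2},{4},{5},{6},{7}}
Fixed point at round 3; 7 class(es).
[0]={0,3}  [3]={0,3}

Answer: BISIMILAR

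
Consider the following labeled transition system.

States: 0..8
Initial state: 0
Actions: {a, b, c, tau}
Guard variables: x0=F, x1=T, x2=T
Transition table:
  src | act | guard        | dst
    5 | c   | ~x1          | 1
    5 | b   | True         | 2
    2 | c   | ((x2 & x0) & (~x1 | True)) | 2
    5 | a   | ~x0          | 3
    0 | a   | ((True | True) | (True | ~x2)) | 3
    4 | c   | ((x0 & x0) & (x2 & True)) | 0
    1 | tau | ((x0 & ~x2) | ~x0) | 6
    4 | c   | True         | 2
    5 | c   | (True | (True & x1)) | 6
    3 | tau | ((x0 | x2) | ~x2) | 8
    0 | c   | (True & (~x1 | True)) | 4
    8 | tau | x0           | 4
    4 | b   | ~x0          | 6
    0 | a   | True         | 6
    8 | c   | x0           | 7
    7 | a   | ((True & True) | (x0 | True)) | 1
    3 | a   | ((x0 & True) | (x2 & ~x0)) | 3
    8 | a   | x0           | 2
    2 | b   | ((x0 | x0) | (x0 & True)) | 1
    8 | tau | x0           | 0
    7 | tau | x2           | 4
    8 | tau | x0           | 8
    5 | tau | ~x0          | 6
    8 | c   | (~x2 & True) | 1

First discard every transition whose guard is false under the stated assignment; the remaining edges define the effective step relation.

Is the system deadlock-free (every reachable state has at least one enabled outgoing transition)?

Reach set: {0,2,3,4,6,8}
  0: a→3  a→6  c→4  [3 exit(s)]
  2: ∅  [deadlock]
  3: a→3  tau→8  [2 exit(s)]
  4: b→6  c→2  [2 exit(s)]
  6: ∅  [deadlock]
  8: ∅  [deadlock]
witness 2: c·c

Answer: DEADLOCK at state 2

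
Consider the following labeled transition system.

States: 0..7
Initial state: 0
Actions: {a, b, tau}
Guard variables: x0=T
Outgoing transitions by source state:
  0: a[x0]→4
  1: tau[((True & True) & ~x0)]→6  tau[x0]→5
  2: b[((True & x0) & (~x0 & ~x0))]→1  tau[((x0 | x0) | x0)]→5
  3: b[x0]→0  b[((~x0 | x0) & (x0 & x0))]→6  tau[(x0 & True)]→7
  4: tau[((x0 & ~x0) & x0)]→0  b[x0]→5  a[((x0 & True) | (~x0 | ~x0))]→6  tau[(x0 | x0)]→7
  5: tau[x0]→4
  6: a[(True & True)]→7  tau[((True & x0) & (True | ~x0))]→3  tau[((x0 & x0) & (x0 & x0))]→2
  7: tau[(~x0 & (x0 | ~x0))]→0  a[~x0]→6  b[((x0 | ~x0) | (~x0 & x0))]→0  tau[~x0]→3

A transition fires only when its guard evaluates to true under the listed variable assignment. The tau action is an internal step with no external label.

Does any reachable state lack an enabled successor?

Answer: DEADLOCK-FREE

Working:
Reach set: {0,2,3,4,5,6,7}
  0: a→4  [1 exit(s)]
  2: tau→5  [1 exit(s)]
  3: b→0  b→6  tau→7  [3 exit(s)]
  4: a→6  b→5  tau→7  [3 exit(s)]
  5: tau→4  [1 exit(s)]
  6: a→7  tau→2  tau→3  [3 exit(s)]
  7: b→0  [1 exit(s)]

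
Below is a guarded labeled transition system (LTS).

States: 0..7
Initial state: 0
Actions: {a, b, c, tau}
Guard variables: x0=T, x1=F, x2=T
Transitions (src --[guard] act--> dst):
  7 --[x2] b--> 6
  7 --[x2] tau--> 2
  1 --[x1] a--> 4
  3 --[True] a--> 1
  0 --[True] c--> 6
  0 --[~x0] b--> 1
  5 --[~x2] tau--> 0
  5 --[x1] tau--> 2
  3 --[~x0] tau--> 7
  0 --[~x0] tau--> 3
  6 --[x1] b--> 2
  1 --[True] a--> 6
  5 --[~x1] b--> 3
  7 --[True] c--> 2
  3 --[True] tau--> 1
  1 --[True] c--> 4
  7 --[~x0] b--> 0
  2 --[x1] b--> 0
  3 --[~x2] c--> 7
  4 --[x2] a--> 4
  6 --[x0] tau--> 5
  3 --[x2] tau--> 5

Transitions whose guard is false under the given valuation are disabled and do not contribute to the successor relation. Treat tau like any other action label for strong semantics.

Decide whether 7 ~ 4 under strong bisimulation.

Answer: NOT BISIMILAR

Analysis:
Bisimulation quotient by refinement:
  π0 = {{0,1,2,3,4,5,6,7}}
  π1 = {{0},{1},{2},{3},{4},{5},{6},{7}}
Fixed point at round 2; 8 class(es).
7∈{7}, 4∈{4}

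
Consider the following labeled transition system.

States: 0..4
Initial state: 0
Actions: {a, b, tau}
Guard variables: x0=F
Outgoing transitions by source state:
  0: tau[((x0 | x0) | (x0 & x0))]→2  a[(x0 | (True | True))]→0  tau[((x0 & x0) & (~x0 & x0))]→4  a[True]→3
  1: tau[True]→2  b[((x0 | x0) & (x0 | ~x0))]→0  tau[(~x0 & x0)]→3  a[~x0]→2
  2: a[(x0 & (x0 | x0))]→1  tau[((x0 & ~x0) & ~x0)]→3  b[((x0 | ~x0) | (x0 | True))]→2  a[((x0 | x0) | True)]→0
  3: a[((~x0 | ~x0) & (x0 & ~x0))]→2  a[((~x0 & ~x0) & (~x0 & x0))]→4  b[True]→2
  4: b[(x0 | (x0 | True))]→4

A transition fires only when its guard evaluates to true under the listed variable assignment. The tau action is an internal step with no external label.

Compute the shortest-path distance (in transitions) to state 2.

BFS to 2:
  Layer 0: {0}
  Layer 1: {3}
  Layer 2: {2}
depth(2)=2, e.g. a·b

Answer: 2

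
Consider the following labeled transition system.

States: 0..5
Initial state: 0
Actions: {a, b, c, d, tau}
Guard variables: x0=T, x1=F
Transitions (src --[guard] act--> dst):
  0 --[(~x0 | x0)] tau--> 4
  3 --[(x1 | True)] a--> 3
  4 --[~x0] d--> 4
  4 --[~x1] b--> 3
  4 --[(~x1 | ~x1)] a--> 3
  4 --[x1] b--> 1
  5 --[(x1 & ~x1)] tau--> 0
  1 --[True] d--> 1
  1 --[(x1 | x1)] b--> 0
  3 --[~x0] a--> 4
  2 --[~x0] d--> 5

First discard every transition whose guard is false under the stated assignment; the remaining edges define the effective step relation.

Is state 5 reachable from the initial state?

Answer: UNREACHABLE

Analysis:
Guard filter leaves 5 enabled edge(s).
depth 0: {0}
depth 1: {4}  total {0,4}
depth 2: {3}  total {0,3,4}
Reachable = {0,3,4}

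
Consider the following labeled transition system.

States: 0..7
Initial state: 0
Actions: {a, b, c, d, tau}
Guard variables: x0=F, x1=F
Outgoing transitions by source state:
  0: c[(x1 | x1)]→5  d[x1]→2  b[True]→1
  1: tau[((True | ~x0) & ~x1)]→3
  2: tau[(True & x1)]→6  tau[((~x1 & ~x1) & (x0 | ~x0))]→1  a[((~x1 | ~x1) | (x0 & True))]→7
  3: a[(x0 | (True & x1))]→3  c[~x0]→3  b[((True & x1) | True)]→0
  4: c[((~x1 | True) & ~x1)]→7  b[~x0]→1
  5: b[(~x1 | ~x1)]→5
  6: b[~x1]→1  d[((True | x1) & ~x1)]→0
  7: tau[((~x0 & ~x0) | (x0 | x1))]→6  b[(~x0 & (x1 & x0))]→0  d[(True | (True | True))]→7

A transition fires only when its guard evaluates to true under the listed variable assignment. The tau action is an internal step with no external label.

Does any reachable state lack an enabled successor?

Reach set: {0,1,3}
  0: b→1  [deg 1]
  1: tau→3  [deg 1]
  3: b→0  c→3  [deg 2]

Answer: DEADLOCK-FREE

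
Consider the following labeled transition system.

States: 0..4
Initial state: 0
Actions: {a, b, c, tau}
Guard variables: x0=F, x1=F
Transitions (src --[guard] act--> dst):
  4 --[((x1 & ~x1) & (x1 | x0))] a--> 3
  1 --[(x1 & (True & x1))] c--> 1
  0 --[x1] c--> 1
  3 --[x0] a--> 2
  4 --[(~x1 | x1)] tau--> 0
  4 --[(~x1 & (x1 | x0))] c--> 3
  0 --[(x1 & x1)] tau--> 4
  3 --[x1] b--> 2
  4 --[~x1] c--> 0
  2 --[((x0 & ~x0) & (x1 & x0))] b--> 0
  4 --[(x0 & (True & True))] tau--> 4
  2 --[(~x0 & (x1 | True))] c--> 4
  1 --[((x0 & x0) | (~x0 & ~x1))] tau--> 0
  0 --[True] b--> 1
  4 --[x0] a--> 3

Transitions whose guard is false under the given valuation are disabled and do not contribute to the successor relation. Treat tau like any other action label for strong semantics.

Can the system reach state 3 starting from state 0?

5 transition(s) survive guard evaluation.
depth 0: {0}
depth 1: {1}  cumulative {0,1}
R = {0,1}

Answer: UNREACHABLE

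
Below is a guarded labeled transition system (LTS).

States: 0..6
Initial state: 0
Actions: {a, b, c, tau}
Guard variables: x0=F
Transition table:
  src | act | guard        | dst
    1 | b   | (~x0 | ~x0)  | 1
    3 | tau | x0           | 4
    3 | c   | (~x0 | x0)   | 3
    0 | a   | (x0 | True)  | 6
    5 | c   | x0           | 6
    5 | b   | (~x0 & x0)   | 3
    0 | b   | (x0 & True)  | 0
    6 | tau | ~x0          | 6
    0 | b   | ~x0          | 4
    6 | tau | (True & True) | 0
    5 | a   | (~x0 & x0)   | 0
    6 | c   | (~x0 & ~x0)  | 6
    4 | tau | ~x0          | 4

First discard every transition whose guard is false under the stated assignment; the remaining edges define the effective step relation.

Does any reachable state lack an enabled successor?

Answer: DEADLOCK-FREE

Trace:
Reachable = {0,4,6}
  0: a→6  b→4  [deg 2]
  4: tau→4  [deg 1]
  6: c→6  tau→0  tau→6  [deg 3]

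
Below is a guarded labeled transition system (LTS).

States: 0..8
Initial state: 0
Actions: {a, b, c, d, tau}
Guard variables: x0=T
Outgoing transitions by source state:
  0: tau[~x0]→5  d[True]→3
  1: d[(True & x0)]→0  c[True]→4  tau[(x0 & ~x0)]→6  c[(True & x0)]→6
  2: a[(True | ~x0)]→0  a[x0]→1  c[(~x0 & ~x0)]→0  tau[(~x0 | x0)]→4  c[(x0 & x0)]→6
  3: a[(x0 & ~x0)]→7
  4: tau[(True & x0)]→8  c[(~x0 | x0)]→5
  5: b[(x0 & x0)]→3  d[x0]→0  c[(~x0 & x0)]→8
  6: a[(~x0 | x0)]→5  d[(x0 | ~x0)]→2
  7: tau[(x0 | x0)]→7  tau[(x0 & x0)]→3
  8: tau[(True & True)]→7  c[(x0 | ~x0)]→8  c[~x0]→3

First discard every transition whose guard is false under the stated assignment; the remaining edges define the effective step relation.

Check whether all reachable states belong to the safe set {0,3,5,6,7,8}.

Answer: INVARIANT HOLDS

Working:
Inv-set: {0,3,5,6,7,8}
Reach set: {0,3}
  0: ok
  3: ok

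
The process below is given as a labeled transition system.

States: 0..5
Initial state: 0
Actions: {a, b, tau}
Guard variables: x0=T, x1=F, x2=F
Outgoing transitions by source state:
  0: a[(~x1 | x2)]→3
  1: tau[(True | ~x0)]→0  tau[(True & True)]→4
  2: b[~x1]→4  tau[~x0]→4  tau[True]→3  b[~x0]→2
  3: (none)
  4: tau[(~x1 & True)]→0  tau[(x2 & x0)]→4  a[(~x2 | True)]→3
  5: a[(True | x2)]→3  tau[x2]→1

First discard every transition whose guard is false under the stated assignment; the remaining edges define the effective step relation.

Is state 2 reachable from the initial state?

Answer: UNREACHABLE

Analysis:
After dropping false guards: 8 live edges.
L0 = {0}
L1 = {3}  now seen {0,3}
Reach set: {0,3}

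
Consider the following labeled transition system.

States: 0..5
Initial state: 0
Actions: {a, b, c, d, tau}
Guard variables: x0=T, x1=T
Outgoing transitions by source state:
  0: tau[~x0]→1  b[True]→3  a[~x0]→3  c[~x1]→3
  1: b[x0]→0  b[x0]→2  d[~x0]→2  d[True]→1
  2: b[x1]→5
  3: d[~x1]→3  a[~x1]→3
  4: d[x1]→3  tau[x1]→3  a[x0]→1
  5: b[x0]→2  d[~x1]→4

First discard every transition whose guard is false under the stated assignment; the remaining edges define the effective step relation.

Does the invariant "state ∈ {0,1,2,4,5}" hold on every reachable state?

Answer: INVARIANT VIOLATED at state 3

Working:
Safe = {0,1,2,4,5}
Reach set: {0,3}
  0: safe
  3: VIOLATES
reach 3 via b — violates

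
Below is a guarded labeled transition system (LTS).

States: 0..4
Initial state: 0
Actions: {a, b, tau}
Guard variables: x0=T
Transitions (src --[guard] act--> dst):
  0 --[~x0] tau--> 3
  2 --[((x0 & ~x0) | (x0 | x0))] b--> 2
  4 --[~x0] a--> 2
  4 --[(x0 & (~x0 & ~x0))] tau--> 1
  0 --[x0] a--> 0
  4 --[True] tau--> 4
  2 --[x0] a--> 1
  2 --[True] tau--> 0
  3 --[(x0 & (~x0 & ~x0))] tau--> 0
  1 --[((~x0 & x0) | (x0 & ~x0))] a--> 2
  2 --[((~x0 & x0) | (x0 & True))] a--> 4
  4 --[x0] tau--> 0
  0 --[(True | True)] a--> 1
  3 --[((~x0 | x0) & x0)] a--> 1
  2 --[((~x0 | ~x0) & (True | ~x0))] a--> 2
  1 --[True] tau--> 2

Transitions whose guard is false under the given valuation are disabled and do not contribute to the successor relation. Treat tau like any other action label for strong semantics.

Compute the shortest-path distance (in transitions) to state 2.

Answer: 2

Trace:
Layered search for 2:
  L0 = {0}
  L1 = {1}
  L2 = {2}
first hit 2 at d=2 via a·tau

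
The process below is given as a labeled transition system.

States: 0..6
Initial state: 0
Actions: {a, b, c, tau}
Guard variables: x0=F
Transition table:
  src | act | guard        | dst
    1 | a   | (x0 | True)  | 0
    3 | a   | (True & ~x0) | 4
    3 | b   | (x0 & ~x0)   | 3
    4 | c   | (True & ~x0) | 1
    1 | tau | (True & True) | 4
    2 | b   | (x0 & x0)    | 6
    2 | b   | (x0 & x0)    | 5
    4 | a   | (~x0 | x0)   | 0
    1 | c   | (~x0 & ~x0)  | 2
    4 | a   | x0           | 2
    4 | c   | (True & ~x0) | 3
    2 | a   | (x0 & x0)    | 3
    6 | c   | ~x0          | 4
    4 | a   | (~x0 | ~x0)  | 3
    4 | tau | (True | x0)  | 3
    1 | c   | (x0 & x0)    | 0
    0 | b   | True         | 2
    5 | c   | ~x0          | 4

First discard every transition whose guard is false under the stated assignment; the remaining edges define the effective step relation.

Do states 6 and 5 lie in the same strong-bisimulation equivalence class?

Compute ~ classes (split until stable):
  P[0] = {{0,1,2,3,4,5,6}}
  P[1] = {{0},{1,4},{2},{3},{5,6}}
  P[2] = {{0},{1},{2},{3},{4},{5,6}}
6 equivalence class(es) (converged in 3)
class of 6: {5,6}; class of 5: {5,6}

Answer: BISIMILAR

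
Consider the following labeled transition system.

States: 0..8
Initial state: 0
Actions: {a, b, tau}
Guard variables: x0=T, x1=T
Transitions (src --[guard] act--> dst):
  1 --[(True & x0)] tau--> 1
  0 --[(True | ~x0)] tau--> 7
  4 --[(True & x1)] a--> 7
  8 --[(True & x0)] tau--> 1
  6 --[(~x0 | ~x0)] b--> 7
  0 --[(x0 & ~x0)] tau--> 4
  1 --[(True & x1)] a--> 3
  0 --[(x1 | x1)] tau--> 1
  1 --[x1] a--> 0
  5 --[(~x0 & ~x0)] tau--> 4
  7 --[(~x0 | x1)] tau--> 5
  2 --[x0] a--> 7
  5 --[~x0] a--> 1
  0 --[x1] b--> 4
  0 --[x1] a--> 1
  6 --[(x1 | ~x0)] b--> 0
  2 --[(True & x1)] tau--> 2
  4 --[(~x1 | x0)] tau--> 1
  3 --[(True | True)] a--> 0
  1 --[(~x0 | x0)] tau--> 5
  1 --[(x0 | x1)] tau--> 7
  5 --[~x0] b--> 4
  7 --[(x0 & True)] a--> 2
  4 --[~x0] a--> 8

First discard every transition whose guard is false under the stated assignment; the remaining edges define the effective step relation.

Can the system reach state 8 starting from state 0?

Guard filter leaves 18 enabled edge(s).
Layer 0: {0}
Layer 1: {1,4,7}  cumulative {0,1,4,7}
Layer 2: {2,3,5}  cumulative {0,1,2,3,4,5,7}
Reachable = {0,1,2,3,4,5,7}

Answer: UNREACHABLE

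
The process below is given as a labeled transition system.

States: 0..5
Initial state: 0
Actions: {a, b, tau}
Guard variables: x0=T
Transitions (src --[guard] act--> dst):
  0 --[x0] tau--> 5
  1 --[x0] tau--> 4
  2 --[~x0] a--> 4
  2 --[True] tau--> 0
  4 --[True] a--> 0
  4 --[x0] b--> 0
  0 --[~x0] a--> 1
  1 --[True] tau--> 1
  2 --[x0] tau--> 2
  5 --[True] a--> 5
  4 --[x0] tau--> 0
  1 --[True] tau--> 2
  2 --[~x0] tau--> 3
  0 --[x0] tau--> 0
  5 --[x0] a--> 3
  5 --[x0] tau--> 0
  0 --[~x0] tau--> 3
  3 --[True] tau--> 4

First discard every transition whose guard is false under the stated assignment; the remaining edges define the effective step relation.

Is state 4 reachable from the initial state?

Answer: REACHABLE

Analysis:
14 transition(s) survive guard evaluation.
depth 0: {0}
depth 1: {5}  now seen {0,5}
depth 2: {3}  now seen {0,3,5}
depth 3: {4}  now seen {0,3,4,5}
Reach set: {0,3,4,5}
witness 4: tau·a·tau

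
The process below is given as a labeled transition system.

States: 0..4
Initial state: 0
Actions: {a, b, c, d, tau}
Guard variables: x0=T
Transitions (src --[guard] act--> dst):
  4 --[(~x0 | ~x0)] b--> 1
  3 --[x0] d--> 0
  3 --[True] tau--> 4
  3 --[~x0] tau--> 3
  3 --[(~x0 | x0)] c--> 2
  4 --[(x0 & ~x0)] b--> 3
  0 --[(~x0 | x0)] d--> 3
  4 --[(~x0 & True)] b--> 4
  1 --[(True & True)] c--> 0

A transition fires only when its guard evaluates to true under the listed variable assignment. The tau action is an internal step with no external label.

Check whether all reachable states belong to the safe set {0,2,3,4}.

Allowed set {0,2,3,4}
Reachable = {0,2,3,4}
  0: ✓
  2: ✓
  3: ✓
  4: ✓

Answer: INVARIANT HOLDS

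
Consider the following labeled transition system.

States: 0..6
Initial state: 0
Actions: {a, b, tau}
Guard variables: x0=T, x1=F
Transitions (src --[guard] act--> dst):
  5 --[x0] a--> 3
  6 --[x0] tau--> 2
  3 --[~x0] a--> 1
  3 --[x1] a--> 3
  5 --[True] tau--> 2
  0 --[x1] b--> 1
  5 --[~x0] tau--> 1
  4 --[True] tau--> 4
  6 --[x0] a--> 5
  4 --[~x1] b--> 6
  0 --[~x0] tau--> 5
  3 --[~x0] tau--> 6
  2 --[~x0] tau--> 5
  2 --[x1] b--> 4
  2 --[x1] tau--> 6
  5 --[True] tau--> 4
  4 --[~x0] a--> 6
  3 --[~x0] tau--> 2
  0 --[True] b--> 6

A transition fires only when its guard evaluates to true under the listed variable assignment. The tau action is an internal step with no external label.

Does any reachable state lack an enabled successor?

Answer: DEADLOCK at state 2

Working:
Reach set: {0,2,3,4,5,6}
  0: b→6  [1 out]
  2: ∅  [no exit]
  3: ∅  [no exit]
  4: b→6  tau→4  [2 out]
  5: a→3  tau→2  tau→4  [3 out]
  6: a→5  tau→2  [2 out]
witness 2: b·tau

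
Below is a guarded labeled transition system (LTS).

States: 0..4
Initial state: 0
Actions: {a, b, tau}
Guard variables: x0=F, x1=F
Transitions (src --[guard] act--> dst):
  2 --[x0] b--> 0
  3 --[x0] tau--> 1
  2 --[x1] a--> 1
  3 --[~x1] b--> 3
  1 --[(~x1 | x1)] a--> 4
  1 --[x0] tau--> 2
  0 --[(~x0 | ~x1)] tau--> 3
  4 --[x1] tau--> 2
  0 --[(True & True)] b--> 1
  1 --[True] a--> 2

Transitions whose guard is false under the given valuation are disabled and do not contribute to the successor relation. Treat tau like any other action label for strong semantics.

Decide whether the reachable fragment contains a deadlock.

Reach set: {0,1,2,3,4}
  0: b→1  tau→3  [deg 2]
  1: a→2  a→4  [deg 2]
  2: ∅  [STUCK]
  3: b→3  [deg 1]
  4: ∅  [STUCK]
witness 2: b·a

Answer: DEADLOCK at state 2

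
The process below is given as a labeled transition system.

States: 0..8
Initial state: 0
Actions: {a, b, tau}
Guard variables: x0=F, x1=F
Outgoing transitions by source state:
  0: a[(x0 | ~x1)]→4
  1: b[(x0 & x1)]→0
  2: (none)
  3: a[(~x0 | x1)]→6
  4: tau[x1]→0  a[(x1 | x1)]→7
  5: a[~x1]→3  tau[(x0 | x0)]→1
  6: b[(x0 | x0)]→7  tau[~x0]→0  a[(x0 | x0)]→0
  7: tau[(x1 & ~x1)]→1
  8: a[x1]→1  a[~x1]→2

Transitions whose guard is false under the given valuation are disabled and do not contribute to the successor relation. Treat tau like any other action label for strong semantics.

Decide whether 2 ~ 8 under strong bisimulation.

Refine partition for ~:
  π0 = {{0,1,2,3,4,5,6,7,8}}
  π1 = {{0,3,5,8},{1,2,4,7},{6}}
  π2 = {{0,8},{1,2,4,7},{3},{5},{6}}
Fixed point at round 3; 5 class(es).
2∈{1,2,4,7}, 8∈{0,8}

Answer: NOT BISIMILAR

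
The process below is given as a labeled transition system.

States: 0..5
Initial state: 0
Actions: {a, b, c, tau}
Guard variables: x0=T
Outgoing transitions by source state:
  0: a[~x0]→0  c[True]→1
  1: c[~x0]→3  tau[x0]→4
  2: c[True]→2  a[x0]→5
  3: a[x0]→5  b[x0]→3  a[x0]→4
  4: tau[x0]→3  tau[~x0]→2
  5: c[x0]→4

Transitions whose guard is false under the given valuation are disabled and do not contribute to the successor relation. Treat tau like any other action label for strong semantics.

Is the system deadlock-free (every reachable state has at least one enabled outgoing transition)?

Answer: DEADLOCK-FREE

Working:
Reachable = {0,1,3,4,5}
  0: c→1  [deg 1]
  1: tau→4  [deg 1]
  3: a→4  a→5  b→3  [deg 3]
  4: tau→3  [deg 1]
  5: c→4  [deg 1]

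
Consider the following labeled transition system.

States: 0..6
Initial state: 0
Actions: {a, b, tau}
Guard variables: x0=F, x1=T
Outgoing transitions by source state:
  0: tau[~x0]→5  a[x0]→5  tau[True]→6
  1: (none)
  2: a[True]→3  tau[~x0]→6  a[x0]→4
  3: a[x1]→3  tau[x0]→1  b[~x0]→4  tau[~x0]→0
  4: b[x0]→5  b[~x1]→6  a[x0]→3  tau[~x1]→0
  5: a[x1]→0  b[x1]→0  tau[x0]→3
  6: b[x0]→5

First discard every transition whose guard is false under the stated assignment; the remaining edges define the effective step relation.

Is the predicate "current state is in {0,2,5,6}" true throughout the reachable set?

Allowed set {0,2,5,6}
Reach set: {0,5,6}
  0: ✓
  5: ✓
  6: ✓

Answer: INVARIANT HOLDS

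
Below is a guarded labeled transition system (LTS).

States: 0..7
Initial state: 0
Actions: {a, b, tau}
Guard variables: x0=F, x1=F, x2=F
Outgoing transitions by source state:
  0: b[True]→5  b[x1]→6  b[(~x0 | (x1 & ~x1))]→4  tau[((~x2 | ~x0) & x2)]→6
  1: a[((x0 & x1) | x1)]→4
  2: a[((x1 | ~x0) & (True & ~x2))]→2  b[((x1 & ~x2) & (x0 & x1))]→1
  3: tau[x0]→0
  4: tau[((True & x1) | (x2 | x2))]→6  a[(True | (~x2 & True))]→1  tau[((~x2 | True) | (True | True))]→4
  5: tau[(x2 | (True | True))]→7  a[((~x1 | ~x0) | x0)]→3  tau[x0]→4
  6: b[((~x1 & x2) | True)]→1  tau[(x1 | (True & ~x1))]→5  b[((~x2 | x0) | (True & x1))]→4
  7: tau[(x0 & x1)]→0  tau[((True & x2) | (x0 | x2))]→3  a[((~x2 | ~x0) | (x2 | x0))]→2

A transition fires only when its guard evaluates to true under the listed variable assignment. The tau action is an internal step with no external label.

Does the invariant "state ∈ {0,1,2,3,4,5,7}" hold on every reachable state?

Safe = {0,1,2,3,4,5,7}
Reachable = {0,1,2,3,4,5,7}
  0: safe
  1: safe
  2: safe
  3: safe
  4: safe
  5: safe
  7: safe

Answer: INVARIANT HOLDS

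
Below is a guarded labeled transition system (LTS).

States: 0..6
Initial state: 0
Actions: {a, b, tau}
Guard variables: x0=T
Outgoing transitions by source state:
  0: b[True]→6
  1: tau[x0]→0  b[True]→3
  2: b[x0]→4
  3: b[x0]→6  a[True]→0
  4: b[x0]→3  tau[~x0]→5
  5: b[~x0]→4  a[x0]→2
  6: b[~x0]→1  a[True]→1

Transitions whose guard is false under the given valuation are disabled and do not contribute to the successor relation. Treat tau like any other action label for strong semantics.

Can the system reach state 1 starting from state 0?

Answer: REACHABLE

Working:
9 transition(s) survive guard evaluation.
depth 0: {0}
depth 1: {6}  now seen {0,6}
depth 2: {1}  now seen {0,1,6}
depth 3: {3}  now seen {0,1,3,6}
R = {0,1,3,6}
witness 1: b·a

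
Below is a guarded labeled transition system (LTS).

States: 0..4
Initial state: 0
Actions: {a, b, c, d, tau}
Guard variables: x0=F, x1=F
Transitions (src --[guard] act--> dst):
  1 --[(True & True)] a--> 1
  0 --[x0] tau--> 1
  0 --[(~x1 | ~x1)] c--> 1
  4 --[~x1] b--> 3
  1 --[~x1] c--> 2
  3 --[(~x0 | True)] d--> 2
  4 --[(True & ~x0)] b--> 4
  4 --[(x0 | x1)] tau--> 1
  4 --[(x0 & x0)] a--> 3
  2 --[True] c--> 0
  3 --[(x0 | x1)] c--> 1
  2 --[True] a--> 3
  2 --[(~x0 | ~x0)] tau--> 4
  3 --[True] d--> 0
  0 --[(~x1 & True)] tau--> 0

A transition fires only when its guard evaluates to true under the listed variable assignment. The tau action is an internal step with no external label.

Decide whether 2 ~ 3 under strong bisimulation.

Refine partition for ~:
  π0 = {{0,1,2,3,4}}
  π1 = {{0},{1},{2},{3},{4}}
stable after 2 split(s): 5 block(s)
[2]={2}  [3]={3}

Answer: NOT BISIMILAR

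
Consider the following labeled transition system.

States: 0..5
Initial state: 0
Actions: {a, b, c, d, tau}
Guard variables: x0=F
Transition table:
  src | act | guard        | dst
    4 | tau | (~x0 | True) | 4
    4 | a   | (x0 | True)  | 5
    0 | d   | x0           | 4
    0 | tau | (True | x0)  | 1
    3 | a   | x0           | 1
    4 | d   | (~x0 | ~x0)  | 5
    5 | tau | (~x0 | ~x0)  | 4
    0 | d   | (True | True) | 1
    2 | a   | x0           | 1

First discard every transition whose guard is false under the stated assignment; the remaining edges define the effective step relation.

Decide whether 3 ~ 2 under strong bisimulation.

Answer: BISIMILAR

Trace:
Refine partition for ~:
  round 0: {{0,1,2,3,4,5}}
  round 1: {{0},{1,2,3},{4},{5}}
stable after 2 split(s): 4 block(s)
3∈{1,2,3}, 2∈{1,2,3}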